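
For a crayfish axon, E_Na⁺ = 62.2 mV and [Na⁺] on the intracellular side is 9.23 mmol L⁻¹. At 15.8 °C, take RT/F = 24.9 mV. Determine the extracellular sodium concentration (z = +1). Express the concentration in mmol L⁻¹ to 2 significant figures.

110 mmol L⁻¹

Nernst: E = (24.9/1) · ln([out]/[in]), so ln([out]/[in]) = 62.2 × 1 / 24.9 = 2.4980.
[out]/[in] = e^(2.4980) = 12.16.
[out] = 12.16 × 9.23 = 112.2 mmol L⁻¹.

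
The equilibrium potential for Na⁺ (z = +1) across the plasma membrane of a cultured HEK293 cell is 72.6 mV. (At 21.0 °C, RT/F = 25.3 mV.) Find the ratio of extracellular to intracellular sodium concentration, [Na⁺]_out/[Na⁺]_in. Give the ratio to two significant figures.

ln([out]/[in]) = E·z/(25.3) = 72.6 × 1 / 25.3 = 2.8696
[out]/[in] = e^(2.8696) = 17.63

18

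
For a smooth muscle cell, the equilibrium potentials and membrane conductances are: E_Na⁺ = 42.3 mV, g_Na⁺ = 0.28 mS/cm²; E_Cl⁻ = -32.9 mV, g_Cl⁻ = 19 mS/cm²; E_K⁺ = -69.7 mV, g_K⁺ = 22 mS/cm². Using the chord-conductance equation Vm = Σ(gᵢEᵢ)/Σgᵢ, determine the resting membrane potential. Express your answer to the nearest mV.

Σ gᵢEᵢ = 0.28·(42.3) + 19·(-32.9) + 22·(-69.7) = -2146.66
Σ gᵢ = 0.28 + 19 + 22 = 41.28
Vm = -2146.66 / 41.28 = -52.00 mV

-52 mV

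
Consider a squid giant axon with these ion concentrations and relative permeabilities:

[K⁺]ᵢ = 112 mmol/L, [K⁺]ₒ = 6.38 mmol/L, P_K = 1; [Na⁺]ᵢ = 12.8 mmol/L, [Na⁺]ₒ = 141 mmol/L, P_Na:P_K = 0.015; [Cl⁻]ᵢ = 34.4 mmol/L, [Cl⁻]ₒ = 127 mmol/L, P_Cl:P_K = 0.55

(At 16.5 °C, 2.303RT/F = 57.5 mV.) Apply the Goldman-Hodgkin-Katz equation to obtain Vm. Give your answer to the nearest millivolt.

Vm = 57.5 · log₁₀[(Σ P·[cation]ₒ + Σ P·[anion]ᵢ) / (Σ P·[cation]ᵢ + Σ P·[anion]ₒ)]
Numerator = 1×6.38 + 0.015×141 + 0.55×34.4 = 27.41
Denominator = 1×112 + 0.015×12.8 + 0.55×127 = 182
Vm = 57.5 · log₁₀(0.1506) = 57.5 × (-0.8222) = -47.28 mV

-47 mV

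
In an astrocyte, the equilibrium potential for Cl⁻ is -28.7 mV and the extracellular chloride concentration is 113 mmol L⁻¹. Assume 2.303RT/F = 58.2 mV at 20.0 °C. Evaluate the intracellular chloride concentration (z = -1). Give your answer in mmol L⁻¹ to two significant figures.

36 mmol L⁻¹

Nernst: E = (58.2/-1) · log₁₀([out]/[in]), so log₁₀([out]/[in]) = -28.7 × -1 / 58.2 = 0.4931.
[out]/[in] = 10^(0.4931) = 3.113.
[in] = 113 / 3.113 = 36.3 mmol L⁻¹.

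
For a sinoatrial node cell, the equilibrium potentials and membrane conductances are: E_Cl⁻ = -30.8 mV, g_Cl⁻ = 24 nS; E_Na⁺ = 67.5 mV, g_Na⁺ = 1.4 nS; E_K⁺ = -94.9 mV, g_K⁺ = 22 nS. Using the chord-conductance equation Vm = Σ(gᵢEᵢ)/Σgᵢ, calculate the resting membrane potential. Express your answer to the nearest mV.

-58 mV

Σ gᵢEᵢ = 24·(-30.8) + 1.4·(67.5) + 22·(-94.9) = -2732.50
Σ gᵢ = 24 + 1.4 + 22 = 47.4
Vm = -2732.50 / 47.4 = -57.65 mV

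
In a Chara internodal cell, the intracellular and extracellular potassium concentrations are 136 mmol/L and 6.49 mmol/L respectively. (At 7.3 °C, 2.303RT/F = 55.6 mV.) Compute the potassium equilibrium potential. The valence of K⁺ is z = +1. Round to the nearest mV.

E = (55.6/z) · log₁₀([K⁺]_out/[K⁺]_in) with z = +1.
= (55.6/1) · log₁₀(6.49/136) = 55.60 · log₁₀(0.04772)
= 55.60 · (-1.3213) = -73.46 mV

-73 mV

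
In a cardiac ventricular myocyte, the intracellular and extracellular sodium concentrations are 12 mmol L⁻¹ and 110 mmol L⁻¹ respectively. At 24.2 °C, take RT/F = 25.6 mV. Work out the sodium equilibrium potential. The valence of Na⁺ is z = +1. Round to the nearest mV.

E = (25.6/z) · ln([Na⁺]_out/[Na⁺]_in) with z = +1.
= (25.6/1) · ln(110/12) = 25.60 · ln(9.167)
= 25.60 · (2.2156) = 56.72 mV

57 mV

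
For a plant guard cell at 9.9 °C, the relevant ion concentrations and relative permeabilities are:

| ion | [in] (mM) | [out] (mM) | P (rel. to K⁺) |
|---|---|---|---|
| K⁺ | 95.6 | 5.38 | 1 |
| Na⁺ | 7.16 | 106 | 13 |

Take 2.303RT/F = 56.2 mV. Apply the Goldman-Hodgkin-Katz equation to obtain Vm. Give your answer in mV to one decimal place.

48.6 mV

Vm = 56.2 · log₁₀[(Σ P·[cation]ₒ + Σ P·[anion]ᵢ) / (Σ P·[cation]ᵢ + Σ P·[anion]ₒ)]
Numerator = 1×5.38 + 13×106 = 1383
Denominator = 1×95.6 + 13×7.16 = 188.7
Vm = 56.2 · log₁₀(7.3319) = 56.2 × (0.8652) = 48.63 mV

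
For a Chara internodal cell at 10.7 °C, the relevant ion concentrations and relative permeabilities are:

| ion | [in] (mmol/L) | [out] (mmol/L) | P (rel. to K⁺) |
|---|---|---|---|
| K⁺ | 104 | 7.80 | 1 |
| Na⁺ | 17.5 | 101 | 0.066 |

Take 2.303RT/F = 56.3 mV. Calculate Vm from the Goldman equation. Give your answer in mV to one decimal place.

-48.5 mV

Vm = 56.3 · log₁₀[(Σ P·[cation]ₒ + Σ P·[anion]ᵢ) / (Σ P·[cation]ᵢ + Σ P·[anion]ₒ)]
Numerator = 1×7.80 + 0.066×101 = 14.47
Denominator = 1×104 + 0.066×17.5 = 105.2
Vm = 56.3 · log₁₀(0.13757) = 56.3 × (-0.8615) = -48.50 mV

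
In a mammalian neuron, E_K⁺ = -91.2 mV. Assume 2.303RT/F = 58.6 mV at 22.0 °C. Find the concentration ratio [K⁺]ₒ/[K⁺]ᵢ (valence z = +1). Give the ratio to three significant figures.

log₁₀([out]/[in]) = E·z/(58.6) = -91.2 × 1 / 58.6 = -1.5563
[out]/[in] = 10^(-1.5563) = 0.02778

0.0278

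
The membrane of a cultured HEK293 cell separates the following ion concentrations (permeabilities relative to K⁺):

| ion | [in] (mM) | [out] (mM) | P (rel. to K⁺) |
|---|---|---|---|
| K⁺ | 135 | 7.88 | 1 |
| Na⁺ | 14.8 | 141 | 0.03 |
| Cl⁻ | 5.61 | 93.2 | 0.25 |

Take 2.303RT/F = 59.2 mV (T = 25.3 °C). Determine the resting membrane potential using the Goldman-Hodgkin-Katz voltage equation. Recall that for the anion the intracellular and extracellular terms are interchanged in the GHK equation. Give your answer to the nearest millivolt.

Vm = 59.2 · log₁₀[(Σ P·[cation]ₒ + Σ P·[anion]ᵢ) / (Σ P·[cation]ᵢ + Σ P·[anion]ₒ)]
Numerator = 1×7.88 + 0.03×141 + 0.25×5.61 = 13.51
Denominator = 1×135 + 0.03×14.8 + 0.25×93.2 = 158.7
Vm = 59.2 · log₁₀(0.085121) = 59.2 × (-1.0700) = -63.34 mV

-63 mV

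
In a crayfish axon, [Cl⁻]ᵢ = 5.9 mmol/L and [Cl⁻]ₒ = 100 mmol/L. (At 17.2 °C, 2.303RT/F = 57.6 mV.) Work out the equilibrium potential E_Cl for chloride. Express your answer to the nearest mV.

E = (57.6/z) · log₁₀([Cl⁻]_out/[Cl⁻]_in) with z = -1.
For an anion, dividing by z = -1 reverses the sign.
= (57.6/-1) · log₁₀(100/5.9) = -57.60 · log₁₀(16.95)
= -57.60 · (1.2291) = -70.80 mV

-71 mV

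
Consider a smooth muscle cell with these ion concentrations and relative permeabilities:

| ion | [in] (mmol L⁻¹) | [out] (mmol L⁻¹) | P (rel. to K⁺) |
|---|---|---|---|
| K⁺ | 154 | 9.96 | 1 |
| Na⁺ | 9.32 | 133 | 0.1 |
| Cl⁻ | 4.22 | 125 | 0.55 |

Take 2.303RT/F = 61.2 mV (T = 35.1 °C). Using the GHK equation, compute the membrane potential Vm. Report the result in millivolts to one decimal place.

-57.6 mV

Vm = 61.2 · log₁₀[(Σ P·[cation]ₒ + Σ P·[anion]ᵢ) / (Σ P·[cation]ᵢ + Σ P·[anion]ₒ)]
Numerator = 1×9.96 + 0.1×133 + 0.55×4.22 = 25.58
Denominator = 1×154 + 0.1×9.32 + 0.55×125 = 223.7
Vm = 61.2 · log₁₀(0.11436) = 61.2 × (-0.9417) = -57.63 mV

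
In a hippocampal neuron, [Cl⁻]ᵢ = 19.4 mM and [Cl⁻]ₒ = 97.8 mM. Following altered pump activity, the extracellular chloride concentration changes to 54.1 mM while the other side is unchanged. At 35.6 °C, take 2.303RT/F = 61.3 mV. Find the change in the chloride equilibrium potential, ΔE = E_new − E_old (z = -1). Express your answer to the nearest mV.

E_old = (61.3/-1)·log₁₀(97.8/19.4) = -43.07 mV
E_new = (61.3/-1)·log₁₀(54.1/19.4) = -27.30 mV
ΔE = -27.30 − (-43.07) = 15.76 mV

16 mV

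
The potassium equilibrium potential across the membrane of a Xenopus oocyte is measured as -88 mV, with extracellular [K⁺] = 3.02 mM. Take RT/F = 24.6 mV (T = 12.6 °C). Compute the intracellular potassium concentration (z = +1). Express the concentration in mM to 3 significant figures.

Nernst: E = (24.6/1) · ln([out]/[in]), so ln([out]/[in]) = -88.0 × 1 / 24.6 = -3.5772.
[out]/[in] = e^(-3.5772) = 0.02795.
[in] = 3.02 / 0.02795 = 108 mM.

108 mM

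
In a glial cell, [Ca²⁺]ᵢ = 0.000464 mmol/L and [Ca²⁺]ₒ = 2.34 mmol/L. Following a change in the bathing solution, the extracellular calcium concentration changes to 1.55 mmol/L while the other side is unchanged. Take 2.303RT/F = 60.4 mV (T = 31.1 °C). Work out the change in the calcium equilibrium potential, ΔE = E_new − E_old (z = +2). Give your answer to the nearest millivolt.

-5 mV

E_old = (60.4/2)·log₁₀(2.34/0.000464) = 111.82 mV
E_new = (60.4/2)·log₁₀(1.55/0.000464) = 106.42 mV
ΔE = 106.42 − (111.82) = -5.40 mV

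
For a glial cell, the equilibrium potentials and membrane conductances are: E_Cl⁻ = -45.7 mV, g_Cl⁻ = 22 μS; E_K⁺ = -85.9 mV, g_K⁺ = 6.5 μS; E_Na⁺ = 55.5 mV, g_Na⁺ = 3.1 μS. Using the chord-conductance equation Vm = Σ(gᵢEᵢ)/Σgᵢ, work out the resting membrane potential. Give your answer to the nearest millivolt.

Σ gᵢEᵢ = 22·(-45.7) + 6.5·(-85.9) + 3.1·(55.5) = -1391.70
Σ gᵢ = 22 + 6.5 + 3.1 = 31.6
Vm = -1391.70 / 31.6 = -44.04 mV

-44 mV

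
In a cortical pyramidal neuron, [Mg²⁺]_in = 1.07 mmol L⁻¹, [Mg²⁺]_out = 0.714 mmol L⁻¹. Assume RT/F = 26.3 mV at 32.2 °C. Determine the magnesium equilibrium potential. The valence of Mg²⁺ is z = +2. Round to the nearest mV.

-5 mV

E = (26.3/z) · ln([Mg²⁺]_out/[Mg²⁺]_in) with z = +2.
= (26.3/2) · ln(0.714/1.07) = 13.15 · ln(0.6673)
= 13.15 · (-0.4045) = -5.32 mV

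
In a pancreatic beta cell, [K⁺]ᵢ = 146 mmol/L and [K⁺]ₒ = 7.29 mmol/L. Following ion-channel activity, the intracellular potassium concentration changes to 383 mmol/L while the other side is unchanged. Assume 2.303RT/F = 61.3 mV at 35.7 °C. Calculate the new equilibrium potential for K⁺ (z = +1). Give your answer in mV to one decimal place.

-105.5 mV

After the shift: [K⁺]_out = 7.29, [K⁺]_in = 383 mmol/L.
E_new = (61.3/1)·log₁₀(7.29/383) = 61.30 · (-1.7205) = -105.46 mV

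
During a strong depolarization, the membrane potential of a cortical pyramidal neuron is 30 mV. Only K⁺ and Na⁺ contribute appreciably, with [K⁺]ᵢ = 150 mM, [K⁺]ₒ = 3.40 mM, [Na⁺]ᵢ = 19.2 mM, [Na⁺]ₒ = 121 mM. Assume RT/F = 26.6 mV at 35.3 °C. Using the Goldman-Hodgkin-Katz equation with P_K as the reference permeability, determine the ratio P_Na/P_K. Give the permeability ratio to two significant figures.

Let α = P_Na/P_K. GHK: Vm = 26.6·ln[(Kₒ + α·Naₒ)/(Kᵢ + α·Naᵢ)].
e^(Vm/26.6) = e^(30.0/26.6) = 3.0889
So 3.0889·(Kᵢ + α·Naᵢ) = Kₒ + α·Naₒ → α = (3.0889·150.0 − 3.4) / (121.0 − 3.0889·19.2)
α = (463.3 − 3.4) / (121.0 − 59.31) = 459.9/61.69 = 7.455

7.5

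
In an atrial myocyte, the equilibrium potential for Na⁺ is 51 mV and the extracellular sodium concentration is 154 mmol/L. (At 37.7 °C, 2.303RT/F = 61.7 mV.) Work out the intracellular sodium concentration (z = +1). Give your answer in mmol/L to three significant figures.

Nernst: E = (61.7/1) · log₁₀([out]/[in]), so log₁₀([out]/[in]) = 51.0 × 1 / 61.7 = 0.8266.
[out]/[in] = 10^(0.8266) = 6.708.
[in] = 154 / 6.708 = 22.96 mmol/L.

23.0 mmol/L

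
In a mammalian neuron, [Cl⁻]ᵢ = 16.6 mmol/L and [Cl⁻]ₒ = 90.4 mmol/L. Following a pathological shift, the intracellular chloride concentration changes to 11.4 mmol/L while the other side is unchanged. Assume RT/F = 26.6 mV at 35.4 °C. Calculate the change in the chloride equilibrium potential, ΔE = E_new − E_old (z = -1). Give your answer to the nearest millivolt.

-10 mV

E_old = (26.6/-1)·ln(90.4/16.6) = -45.08 mV
E_new = (26.6/-1)·ln(90.4/11.4) = -55.08 mV
ΔE = -55.08 − (-45.08) = -10.00 mV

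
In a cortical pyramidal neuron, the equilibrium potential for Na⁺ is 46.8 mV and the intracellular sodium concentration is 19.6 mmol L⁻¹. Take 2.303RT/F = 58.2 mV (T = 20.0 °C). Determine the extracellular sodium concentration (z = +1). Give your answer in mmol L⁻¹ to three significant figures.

Nernst: E = (58.2/1) · log₁₀([out]/[in]), so log₁₀([out]/[in]) = 46.8 × 1 / 58.2 = 0.8041.
[out]/[in] = 10^(0.8041) = 6.37.
[out] = 6.37 × 19.6 = 124.8 mmol L⁻¹.

125 mmol L⁻¹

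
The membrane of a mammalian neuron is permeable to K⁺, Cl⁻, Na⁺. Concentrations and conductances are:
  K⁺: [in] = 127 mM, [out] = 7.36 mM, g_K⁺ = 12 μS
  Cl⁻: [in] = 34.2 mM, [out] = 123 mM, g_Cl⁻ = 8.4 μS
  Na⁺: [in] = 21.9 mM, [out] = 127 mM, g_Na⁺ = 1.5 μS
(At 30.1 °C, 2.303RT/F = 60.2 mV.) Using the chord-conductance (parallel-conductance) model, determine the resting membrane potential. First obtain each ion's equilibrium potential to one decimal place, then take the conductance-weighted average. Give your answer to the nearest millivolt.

E_K⁺ = (60.2/1)·log₁₀(7.36/127) = -74.5 mV
E_Cl⁻ = (60.2/-1)·log₁₀(123/34.2) = -33.5 mV
E_Na⁺ = (60.2/1)·log₁₀(127/21.9) = 46.0 mV
Vm = (Σ gᵢEᵢ)/(Σ gᵢ) = (12·-74.5 + 8.4·-33.5 + 1.5·46.0) / (12 + 8.4 + 1.5)
= -1106.40 / 21.9 = -50.52 mV

-51 mV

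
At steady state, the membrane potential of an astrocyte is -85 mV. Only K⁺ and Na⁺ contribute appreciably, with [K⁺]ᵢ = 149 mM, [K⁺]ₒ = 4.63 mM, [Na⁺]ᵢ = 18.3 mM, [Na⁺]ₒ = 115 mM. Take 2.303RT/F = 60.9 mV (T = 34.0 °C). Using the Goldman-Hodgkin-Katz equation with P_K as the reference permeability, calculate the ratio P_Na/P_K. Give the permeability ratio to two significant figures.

Let α = P_Na/P_K. GHK: Vm = 60.9·log₁₀[(Kₒ + α·Naₒ)/(Kᵢ + α·Naᵢ)].
10^(Vm/60.9) = 10^(-85.0/60.9) = 0.040204
So 0.040204·(Kᵢ + α·Naᵢ) = Kₒ + α·Naₒ → α = (0.040204·149.0 − 4.63) / (115.0 − 0.040204·18.3)
α = (5.99 − 4.63) / (115.0 − 0.7357) = 1.36/114.3 = 0.01191

0.012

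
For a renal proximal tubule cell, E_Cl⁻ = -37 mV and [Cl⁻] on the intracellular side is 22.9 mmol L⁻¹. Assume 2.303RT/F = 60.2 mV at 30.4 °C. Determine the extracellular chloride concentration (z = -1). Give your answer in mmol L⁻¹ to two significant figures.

94 mmol L⁻¹

Nernst: E = (60.2/-1) · log₁₀([out]/[in]), so log₁₀([out]/[in]) = -37.0 × -1 / 60.2 = 0.6146.
[out]/[in] = 10^(0.6146) = 4.117.
[out] = 4.117 × 22.9 = 94.29 mmol L⁻¹.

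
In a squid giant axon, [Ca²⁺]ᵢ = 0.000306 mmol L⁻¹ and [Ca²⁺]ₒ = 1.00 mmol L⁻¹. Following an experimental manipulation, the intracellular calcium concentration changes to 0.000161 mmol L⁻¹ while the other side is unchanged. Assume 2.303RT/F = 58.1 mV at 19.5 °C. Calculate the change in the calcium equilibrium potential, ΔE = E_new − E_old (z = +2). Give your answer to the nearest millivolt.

8 mV

E_old = (58.1/2)·log₁₀(1.00/0.000306) = 102.09 mV
E_new = (58.1/2)·log₁₀(1.00/0.000161) = 110.19 mV
ΔE = 110.19 − (102.09) = 8.10 mV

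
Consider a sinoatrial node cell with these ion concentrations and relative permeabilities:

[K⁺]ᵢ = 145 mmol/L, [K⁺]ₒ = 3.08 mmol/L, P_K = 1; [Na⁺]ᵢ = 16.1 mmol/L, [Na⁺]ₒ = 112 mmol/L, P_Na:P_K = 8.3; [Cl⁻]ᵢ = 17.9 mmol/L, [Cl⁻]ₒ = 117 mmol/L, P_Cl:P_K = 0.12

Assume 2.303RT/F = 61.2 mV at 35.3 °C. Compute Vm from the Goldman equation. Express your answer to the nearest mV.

31 mV

Vm = 61.2 · log₁₀[(Σ P·[cation]ₒ + Σ P·[anion]ᵢ) / (Σ P·[cation]ᵢ + Σ P·[anion]ₒ)]
Numerator = 1×3.08 + 8.3×112 + 0.12×17.9 = 934.8
Denominator = 1×145 + 8.3×16.1 + 0.12×117 = 292.7
Vm = 61.2 · log₁₀(3.1941) = 61.2 × (0.5044) = 30.87 mV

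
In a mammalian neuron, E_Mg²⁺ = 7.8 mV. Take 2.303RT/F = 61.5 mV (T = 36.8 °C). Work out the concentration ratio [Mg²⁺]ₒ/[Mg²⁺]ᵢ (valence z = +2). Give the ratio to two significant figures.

log₁₀([out]/[in]) = E·z/(61.5) = 7.8 × 2 / 61.5 = 0.2537
[out]/[in] = 10^(0.2537) = 1.793

1.8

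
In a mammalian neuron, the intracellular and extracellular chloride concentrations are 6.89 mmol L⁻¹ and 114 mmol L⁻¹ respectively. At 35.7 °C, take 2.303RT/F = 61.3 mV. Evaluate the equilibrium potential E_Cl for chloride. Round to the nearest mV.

E = (61.3/z) · log₁₀([Cl⁻]_out/[Cl⁻]_in) with z = -1.
For an anion, dividing by z = -1 reverses the sign.
= (61.3/-1) · log₁₀(114/6.89) = -61.30 · log₁₀(16.55)
= -61.30 · (1.2187) = -74.71 mV

-75 mV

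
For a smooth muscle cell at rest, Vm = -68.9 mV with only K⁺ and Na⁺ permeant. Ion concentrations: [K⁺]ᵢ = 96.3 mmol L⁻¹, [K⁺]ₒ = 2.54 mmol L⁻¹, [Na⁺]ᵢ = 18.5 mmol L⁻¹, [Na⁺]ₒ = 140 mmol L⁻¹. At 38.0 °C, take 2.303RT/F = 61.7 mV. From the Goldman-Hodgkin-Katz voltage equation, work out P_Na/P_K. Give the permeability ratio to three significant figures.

0.0348

Let α = P_Na/P_K. GHK: Vm = 61.7·log₁₀[(Kₒ + α·Naₒ)/(Kᵢ + α·Naᵢ)].
10^(Vm/61.7) = 10^(-68.9/61.7) = 0.076437
So 0.076437·(Kᵢ + α·Naᵢ) = Kₒ + α·Naₒ → α = (0.076437·96.3 − 2.54) / (140.0 − 0.076437·18.5)
α = (7.361 − 2.54) / (140.0 − 1.414) = 4.821/138.6 = 0.03479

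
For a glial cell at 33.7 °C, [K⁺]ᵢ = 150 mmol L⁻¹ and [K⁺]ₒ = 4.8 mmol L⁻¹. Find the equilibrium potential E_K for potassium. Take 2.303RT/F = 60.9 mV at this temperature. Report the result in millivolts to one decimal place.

E = (60.9/z) · log₁₀([K⁺]_out/[K⁺]_in) with z = +1.
= (60.9/1) · log₁₀(4.8/150) = 60.90 · log₁₀(0.032)
= 60.90 · (-1.4949) = -91.04 mV

-91.0 mV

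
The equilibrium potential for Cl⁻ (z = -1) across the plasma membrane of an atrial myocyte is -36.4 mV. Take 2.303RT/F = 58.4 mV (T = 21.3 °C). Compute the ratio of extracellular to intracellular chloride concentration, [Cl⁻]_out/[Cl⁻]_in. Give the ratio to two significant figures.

4.2

log₁₀([out]/[in]) = E·z/(58.4) = -36.4 × -1 / 58.4 = 0.6233
[out]/[in] = 10^(0.6233) = 4.2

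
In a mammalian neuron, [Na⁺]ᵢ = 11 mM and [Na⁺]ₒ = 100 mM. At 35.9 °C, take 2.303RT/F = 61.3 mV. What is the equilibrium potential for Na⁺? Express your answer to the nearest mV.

59 mV

E = (61.3/z) · log₁₀([Na⁺]_out/[Na⁺]_in) with z = +1.
= (61.3/1) · log₁₀(100/11) = 61.30 · log₁₀(9.091)
= 61.30 · (0.9586) = 58.76 mV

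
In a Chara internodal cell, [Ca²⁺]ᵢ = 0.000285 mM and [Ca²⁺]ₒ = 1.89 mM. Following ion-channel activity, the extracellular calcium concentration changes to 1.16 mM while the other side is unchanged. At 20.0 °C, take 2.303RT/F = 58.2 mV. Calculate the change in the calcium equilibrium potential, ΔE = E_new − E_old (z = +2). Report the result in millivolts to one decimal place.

E_old = (58.2/2)·log₁₀(1.89/0.000285) = 111.21 mV
E_new = (58.2/2)·log₁₀(1.16/0.000285) = 105.04 mV
ΔE = 105.04 − (111.21) = -6.17 mV

-6.2 mV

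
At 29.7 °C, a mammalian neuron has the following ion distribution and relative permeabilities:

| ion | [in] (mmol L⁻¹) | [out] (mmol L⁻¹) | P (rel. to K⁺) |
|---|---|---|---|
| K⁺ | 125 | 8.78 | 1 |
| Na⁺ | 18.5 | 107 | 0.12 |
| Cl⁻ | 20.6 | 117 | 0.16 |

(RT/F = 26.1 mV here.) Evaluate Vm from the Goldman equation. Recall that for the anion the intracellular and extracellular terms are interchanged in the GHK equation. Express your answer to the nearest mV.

-46 mV

Vm = 26.1 · ln[(Σ P·[cation]ₒ + Σ P·[anion]ᵢ) / (Σ P·[cation]ᵢ + Σ P·[anion]ₒ)]
Numerator = 1×8.78 + 0.12×107 + 0.16×20.6 = 24.92
Denominator = 1×125 + 0.12×18.5 + 0.16×117 = 145.9
Vm = 26.1 · ln(0.17073) = 26.1 × (-1.7677) = -46.14 mV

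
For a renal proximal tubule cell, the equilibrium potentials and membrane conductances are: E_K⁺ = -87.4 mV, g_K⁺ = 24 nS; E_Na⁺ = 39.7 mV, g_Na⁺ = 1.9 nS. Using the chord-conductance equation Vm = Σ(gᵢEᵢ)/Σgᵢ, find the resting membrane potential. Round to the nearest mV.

-78 mV

Σ gᵢEᵢ = 24·(-87.4) + 1.9·(39.7) = -2022.17
Σ gᵢ = 24 + 1.9 = 25.9
Vm = -2022.17 / 25.9 = -78.08 mV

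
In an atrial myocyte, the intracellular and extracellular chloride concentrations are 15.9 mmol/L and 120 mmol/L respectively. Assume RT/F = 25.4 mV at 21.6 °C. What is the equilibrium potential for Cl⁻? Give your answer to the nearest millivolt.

-51 mV

E = (25.4/z) · ln([Cl⁻]_out/[Cl⁻]_in) with z = -1.
For an anion, dividing by z = -1 reverses the sign.
= (25.4/-1) · ln(120/15.9) = -25.40 · ln(7.547)
= -25.40 · (2.0212) = -51.34 mV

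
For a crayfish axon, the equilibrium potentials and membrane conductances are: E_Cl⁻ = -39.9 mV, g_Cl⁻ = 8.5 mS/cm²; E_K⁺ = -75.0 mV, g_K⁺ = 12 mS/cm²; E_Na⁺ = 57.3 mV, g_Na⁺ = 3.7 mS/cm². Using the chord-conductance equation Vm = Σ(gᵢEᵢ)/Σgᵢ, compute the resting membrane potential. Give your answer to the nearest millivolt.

-42 mV

Σ gᵢEᵢ = 8.5·(-39.9) + 12·(-75.0) + 3.7·(57.3) = -1027.14
Σ gᵢ = 8.5 + 12 + 3.7 = 24.2
Vm = -1027.14 / 24.2 = -42.44 mV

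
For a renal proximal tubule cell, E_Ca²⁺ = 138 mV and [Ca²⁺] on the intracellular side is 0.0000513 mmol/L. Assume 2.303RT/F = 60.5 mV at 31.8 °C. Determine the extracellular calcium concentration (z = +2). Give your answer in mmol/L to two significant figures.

1.9 mmol/L

Nernst: E = (60.5/2) · log₁₀([out]/[in]), so log₁₀([out]/[in]) = 138.0 × 2 / 60.5 = 4.5620.
[out]/[in] = 10^(4.5620) = 3.647e+04.
[out] = 3.647e+04 × 0.0000513 = 1.871 mmol/L.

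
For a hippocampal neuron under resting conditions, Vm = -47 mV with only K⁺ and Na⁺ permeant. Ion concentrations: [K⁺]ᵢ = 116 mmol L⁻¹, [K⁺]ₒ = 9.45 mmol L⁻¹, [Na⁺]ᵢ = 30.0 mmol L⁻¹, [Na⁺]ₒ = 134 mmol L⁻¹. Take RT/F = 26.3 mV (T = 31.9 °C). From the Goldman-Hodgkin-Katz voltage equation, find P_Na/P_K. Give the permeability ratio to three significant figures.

0.0773

Let α = P_Na/P_K. GHK: Vm = 26.3·ln[(Kₒ + α·Naₒ)/(Kᵢ + α·Naᵢ)].
e^(Vm/26.3) = e^(-47.0/26.3) = 0.16745
So 0.16745·(Kᵢ + α·Naᵢ) = Kₒ + α·Naₒ → α = (0.16745·116.0 − 9.45) / (134.0 − 0.16745·30.0)
α = (19.42 − 9.45) / (134.0 − 5.023) = 9.974/129 = 0.07733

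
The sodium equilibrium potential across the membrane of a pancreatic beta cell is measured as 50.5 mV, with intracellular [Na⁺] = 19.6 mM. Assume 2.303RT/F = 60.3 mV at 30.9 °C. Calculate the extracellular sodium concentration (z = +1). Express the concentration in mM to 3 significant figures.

Nernst: E = (60.3/1) · log₁₀([out]/[in]), so log₁₀([out]/[in]) = 50.5 × 1 / 60.3 = 0.8375.
[out]/[in] = 10^(0.8375) = 6.878.
[out] = 6.878 × 19.6 = 134.8 mM.

135 mM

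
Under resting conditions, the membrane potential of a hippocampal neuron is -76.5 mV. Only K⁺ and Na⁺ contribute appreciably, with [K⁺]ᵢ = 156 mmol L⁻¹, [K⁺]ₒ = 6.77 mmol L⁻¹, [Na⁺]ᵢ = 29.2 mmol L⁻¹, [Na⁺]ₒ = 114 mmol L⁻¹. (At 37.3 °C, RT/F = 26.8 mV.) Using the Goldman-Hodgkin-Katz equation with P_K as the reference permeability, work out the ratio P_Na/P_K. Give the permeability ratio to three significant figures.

Let α = P_Na/P_K. GHK: Vm = 26.8·ln[(Kₒ + α·Naₒ)/(Kᵢ + α·Naᵢ)].
e^(Vm/26.8) = e^(-76.5/26.8) = 0.057586
So 0.057586·(Kᵢ + α·Naᵢ) = Kₒ + α·Naₒ → α = (0.057586·156.0 − 6.77) / (114.0 − 0.057586·29.2)
α = (8.983 − 6.77) / (114.0 − 1.682) = 2.213/112.3 = 0.01971

0.0197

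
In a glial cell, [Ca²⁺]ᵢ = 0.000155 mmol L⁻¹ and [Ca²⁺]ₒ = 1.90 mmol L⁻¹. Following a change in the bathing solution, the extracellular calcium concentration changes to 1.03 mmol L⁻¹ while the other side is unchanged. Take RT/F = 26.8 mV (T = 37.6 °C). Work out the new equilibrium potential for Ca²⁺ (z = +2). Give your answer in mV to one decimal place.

After the shift: [Ca²⁺]_out = 1.03, [Ca²⁺]_in = 0.000155 mmol L⁻¹.
E_new = (26.8/2)·ln(1.03/0.000155) = 13.40 · (8.8016) = 117.94 mV

117.9 mV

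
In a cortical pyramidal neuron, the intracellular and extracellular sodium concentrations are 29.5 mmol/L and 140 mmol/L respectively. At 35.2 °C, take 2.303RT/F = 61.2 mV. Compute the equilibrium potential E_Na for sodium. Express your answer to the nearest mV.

41 mV

E = (61.2/z) · log₁₀([Na⁺]_out/[Na⁺]_in) with z = +1.
= (61.2/1) · log₁₀(140/29.5) = 61.20 · log₁₀(4.746)
= 61.20 · (0.6763) = 41.39 mV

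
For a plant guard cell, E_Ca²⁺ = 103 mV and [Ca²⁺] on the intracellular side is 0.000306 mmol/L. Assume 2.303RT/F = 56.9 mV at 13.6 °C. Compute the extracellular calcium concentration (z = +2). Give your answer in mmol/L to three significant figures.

Nernst: E = (56.9/2) · log₁₀([out]/[in]), so log₁₀([out]/[in]) = 103.0 × 2 / 56.9 = 3.6204.
[out]/[in] = 10^(3.6204) = 4172.
[out] = 4172 × 0.000306 = 1.277 mmol/L.

1.28 mmol/L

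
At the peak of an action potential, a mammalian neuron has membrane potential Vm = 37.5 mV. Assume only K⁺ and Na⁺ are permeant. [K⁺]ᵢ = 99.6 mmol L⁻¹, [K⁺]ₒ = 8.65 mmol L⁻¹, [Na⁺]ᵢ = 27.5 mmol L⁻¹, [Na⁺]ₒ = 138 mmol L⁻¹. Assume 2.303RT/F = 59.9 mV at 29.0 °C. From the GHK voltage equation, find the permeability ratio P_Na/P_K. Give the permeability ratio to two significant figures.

Let α = P_Na/P_K. GHK: Vm = 59.9·log₁₀[(Kₒ + α·Naₒ)/(Kᵢ + α·Naᵢ)].
10^(Vm/59.9) = 10^(37.5/59.9) = 4.2271
So 4.2271·(Kᵢ + α·Naᵢ) = Kₒ + α·Naₒ → α = (4.2271·99.6 − 8.65) / (138.0 − 4.2271·27.5)
α = (421 − 8.65) / (138.0 − 116.2) = 412.4/21.75 = 18.96

19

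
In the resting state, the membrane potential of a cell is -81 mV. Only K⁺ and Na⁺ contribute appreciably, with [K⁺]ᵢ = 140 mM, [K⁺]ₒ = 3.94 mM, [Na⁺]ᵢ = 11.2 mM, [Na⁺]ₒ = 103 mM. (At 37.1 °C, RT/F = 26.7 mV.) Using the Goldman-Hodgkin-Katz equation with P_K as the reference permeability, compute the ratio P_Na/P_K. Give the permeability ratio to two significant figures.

0.027

Let α = P_Na/P_K. GHK: Vm = 26.7·ln[(Kₒ + α·Naₒ)/(Kᵢ + α·Naᵢ)].
e^(Vm/26.7) = e^(-81.0/26.7) = 0.048137
So 0.048137·(Kᵢ + α·Naᵢ) = Kₒ + α·Naₒ → α = (0.048137·140.0 − 3.94) / (103.0 − 0.048137·11.2)
α = (6.739 − 3.94) / (103.0 − 0.5391) = 2.799/102.5 = 0.02732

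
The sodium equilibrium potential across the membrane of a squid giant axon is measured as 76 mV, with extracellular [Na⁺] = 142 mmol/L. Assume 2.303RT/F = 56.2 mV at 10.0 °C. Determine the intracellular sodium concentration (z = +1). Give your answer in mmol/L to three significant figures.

Nernst: E = (56.2/1) · log₁₀([out]/[in]), so log₁₀([out]/[in]) = 76.0 × 1 / 56.2 = 1.3523.
[out]/[in] = 10^(1.3523) = 22.51.
[in] = 142 / 22.51 = 6.309 mmol/L.

6.31 mmol/L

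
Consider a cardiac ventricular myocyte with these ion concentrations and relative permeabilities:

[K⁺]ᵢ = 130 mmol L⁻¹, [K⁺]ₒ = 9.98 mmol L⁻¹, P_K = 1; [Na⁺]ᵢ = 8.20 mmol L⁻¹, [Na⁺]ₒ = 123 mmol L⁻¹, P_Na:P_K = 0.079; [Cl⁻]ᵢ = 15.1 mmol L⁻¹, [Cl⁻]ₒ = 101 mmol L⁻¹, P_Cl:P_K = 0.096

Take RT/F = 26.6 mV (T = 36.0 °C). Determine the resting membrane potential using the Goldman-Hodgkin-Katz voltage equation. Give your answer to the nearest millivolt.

-50 mV

Vm = 26.6 · ln[(Σ P·[cation]ₒ + Σ P·[anion]ᵢ) / (Σ P·[cation]ᵢ + Σ P·[anion]ₒ)]
Numerator = 1×9.98 + 0.079×123 + 0.096×15.1 = 21.15
Denominator = 1×130 + 0.079×8.20 + 0.096×101 = 140.3
Vm = 26.6 · ln(0.15068) = 26.6 × (-1.8926) = -50.34 mV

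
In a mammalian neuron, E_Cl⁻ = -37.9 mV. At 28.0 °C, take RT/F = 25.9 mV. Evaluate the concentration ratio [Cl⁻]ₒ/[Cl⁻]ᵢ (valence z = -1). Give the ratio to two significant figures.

ln([out]/[in]) = E·z/(25.9) = -37.9 × -1 / 25.9 = 1.4633
[out]/[in] = e^(1.4633) = 4.32

4.3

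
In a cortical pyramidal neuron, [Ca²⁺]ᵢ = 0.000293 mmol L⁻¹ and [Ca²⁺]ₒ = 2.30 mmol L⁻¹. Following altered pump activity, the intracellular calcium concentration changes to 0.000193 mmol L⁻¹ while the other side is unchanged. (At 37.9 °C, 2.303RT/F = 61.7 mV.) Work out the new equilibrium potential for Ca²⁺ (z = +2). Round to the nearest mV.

After the shift: [Ca²⁺]_out = 2.30, [Ca²⁺]_in = 0.000193 mmol L⁻¹.
E_new = (61.7/2)·log₁₀(2.30/0.000193) = 30.85 · (4.0762) = 125.75 mV

126 mV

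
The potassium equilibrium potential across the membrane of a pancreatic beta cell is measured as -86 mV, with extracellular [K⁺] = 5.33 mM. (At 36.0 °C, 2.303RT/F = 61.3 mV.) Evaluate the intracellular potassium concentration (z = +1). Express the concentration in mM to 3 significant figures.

Nernst: E = (61.3/1) · log₁₀([out]/[in]), so log₁₀([out]/[in]) = -86.0 × 1 / 61.3 = -1.4029.
[out]/[in] = 10^(-1.4029) = 0.03954.
[in] = 5.33 / 0.03954 = 134.8 mM.

135 mM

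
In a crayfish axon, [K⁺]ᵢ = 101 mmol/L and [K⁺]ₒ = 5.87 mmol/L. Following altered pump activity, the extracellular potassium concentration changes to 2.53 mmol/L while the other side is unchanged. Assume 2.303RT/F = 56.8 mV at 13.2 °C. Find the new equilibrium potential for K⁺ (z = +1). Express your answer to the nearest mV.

After the shift: [K⁺]_out = 2.53, [K⁺]_in = 101 mmol/L.
E_new = (56.8/1)·log₁₀(2.53/101) = 56.80 · (-1.6012) = -90.95 mV

-91 mV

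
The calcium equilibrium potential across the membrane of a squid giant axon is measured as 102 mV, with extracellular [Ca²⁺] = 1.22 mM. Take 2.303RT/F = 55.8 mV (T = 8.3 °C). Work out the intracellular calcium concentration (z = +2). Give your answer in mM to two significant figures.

0.00027 mM

Nernst: E = (55.8/2) · log₁₀([out]/[in]), so log₁₀([out]/[in]) = 102.0 × 2 / 55.8 = 3.6559.
[out]/[in] = 10^(3.6559) = 4528.
[in] = 1.22 / 4528 = 0.0002694 mM.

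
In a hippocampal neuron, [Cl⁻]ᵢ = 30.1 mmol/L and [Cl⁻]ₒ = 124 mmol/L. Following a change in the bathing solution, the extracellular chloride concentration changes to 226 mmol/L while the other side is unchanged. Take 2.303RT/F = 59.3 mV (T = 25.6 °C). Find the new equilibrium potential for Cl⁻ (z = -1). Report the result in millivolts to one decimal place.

-51.9 mV

After the shift: [Cl⁻]_out = 226, [Cl⁻]_in = 30.1 mmol/L.
E_new = (59.3/-1)·log₁₀(226/30.1) = -59.30 · (0.8755) = -51.92 mV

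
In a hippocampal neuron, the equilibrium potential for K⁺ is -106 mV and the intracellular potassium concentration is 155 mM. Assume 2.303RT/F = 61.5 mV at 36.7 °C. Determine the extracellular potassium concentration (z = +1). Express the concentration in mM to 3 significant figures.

Nernst: E = (61.5/1) · log₁₀([out]/[in]), so log₁₀([out]/[in]) = -106.0 × 1 / 61.5 = -1.7236.
[out]/[in] = 10^(-1.7236) = 0.0189.
[out] = 0.0189 × 155 = 2.929 mM.

2.93 mM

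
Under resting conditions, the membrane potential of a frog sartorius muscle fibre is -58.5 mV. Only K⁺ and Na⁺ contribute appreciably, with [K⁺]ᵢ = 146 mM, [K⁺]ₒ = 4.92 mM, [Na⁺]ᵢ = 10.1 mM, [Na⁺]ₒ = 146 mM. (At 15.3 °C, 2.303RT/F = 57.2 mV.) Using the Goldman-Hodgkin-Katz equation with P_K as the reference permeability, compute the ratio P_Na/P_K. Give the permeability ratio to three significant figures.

0.0616

Let α = P_Na/P_K. GHK: Vm = 57.2·log₁₀[(Kₒ + α·Naₒ)/(Kᵢ + α·Naᵢ)].
10^(Vm/57.2) = 10^(-58.5/57.2) = 0.094901
So 0.094901·(Kᵢ + α·Naᵢ) = Kₒ + α·Naₒ → α = (0.094901·146.0 − 4.92) / (146.0 − 0.094901·10.1)
α = (13.86 − 4.92) / (146.0 − 0.9585) = 8.936/145 = 0.06161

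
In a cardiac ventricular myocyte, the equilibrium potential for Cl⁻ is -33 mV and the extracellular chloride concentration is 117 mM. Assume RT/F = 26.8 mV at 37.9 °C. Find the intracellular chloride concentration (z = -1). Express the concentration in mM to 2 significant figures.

34 mM

Nernst: E = (26.8/-1) · ln([out]/[in]), so ln([out]/[in]) = -33.0 × -1 / 26.8 = 1.2313.
[out]/[in] = e^(1.2313) = 3.426.
[in] = 117 / 3.426 = 34.15 mM.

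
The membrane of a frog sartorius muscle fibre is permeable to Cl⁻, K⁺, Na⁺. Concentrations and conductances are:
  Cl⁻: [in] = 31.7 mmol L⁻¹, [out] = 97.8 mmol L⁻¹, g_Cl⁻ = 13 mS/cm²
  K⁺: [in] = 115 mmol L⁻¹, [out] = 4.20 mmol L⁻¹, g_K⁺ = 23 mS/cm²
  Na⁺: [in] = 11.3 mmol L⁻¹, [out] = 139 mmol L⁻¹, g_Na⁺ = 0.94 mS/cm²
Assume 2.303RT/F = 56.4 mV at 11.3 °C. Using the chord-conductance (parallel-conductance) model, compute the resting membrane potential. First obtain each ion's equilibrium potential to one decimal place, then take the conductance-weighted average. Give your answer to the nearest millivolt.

-59 mV

E_Cl⁻ = (56.4/-1)·log₁₀(97.8/31.7) = -27.6 mV
E_K⁺ = (56.4/1)·log₁₀(4.20/115) = -81.1 mV
E_Na⁺ = (56.4/1)·log₁₀(139/11.3) = 61.5 mV
Vm = (Σ gᵢEᵢ)/(Σ gᵢ) = (13·-27.6 + 23·-81.1 + 0.94·61.5) / (13 + 23 + 0.94)
= -2166.29 / 36.94 = -58.64 mV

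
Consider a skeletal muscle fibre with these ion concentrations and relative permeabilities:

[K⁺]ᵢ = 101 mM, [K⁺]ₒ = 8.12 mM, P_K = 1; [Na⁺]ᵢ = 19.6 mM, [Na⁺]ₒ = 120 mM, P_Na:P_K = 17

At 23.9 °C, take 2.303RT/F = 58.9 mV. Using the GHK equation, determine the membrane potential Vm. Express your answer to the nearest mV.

40 mV

Vm = 58.9 · log₁₀[(Σ P·[cation]ₒ + Σ P·[anion]ᵢ) / (Σ P·[cation]ᵢ + Σ P·[anion]ₒ)]
Numerator = 1×8.12 + 17×120 = 2048
Denominator = 1×101 + 17×19.6 = 434.2
Vm = 58.9 · log₁₀(4.717) = 58.9 × (0.6737) = 39.68 mV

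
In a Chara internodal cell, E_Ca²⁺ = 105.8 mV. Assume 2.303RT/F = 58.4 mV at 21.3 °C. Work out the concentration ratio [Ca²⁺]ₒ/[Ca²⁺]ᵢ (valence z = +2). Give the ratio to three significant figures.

4200

log₁₀([out]/[in]) = E·z/(58.4) = 105.8 × 2 / 58.4 = 3.6233
[out]/[in] = 10^(3.6233) = 4200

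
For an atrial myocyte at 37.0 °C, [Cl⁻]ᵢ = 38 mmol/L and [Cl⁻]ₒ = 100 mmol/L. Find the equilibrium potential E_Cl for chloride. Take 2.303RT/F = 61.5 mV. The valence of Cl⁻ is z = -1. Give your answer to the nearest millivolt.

E = (61.5/z) · log₁₀([Cl⁻]_out/[Cl⁻]_in) with z = -1.
For an anion, dividing by z = -1 reverses the sign.
= (61.5/-1) · log₁₀(100/38) = -61.50 · log₁₀(2.632)
= -61.50 · (0.4202) = -25.84 mV

-26 mV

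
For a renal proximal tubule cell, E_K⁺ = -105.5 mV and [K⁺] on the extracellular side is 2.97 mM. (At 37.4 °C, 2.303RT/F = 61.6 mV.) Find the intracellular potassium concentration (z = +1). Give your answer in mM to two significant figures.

Nernst: E = (61.6/1) · log₁₀([out]/[in]), so log₁₀([out]/[in]) = -105.5 × 1 / 61.6 = -1.7127.
[out]/[in] = 10^(-1.7127) = 0.01938.
[in] = 2.97 / 0.01938 = 153.3 mM.

150 mM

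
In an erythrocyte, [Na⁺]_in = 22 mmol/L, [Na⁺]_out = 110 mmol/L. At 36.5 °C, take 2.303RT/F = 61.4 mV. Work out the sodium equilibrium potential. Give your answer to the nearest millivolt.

43 mV

E = (61.4/z) · log₁₀([Na⁺]_out/[Na⁺]_in) with z = +1.
= (61.4/1) · log₁₀(110/22) = 61.40 · log₁₀(5)
= 61.40 · (0.6990) = 42.92 mV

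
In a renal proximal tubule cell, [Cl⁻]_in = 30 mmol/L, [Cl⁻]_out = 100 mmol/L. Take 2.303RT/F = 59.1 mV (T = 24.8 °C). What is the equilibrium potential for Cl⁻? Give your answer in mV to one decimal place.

E = (59.1/z) · log₁₀([Cl⁻]_out/[Cl⁻]_in) with z = -1.
For an anion, dividing by z = -1 reverses the sign.
= (59.1/-1) · log₁₀(100/30) = -59.10 · log₁₀(3.333)
= -59.10 · (0.5229) = -30.90 mV

-30.9 mV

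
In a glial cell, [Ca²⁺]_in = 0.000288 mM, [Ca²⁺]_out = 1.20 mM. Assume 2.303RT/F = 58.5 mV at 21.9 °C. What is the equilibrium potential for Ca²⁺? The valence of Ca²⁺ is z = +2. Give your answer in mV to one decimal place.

105.9 mV

E = (58.5/z) · log₁₀([Ca²⁺]_out/[Ca²⁺]_in) with z = +2.
= (58.5/2) · log₁₀(1.20/0.000288) = 29.25 · log₁₀(4167)
= 29.25 · (3.6198) = 105.88 mV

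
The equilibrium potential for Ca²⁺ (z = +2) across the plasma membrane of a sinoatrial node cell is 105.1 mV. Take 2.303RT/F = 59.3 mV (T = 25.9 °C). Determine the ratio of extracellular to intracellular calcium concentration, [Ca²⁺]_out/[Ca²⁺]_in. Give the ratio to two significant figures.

log₁₀([out]/[in]) = E·z/(59.3) = 105.1 × 2 / 59.3 = 3.5447
[out]/[in] = 10^(3.5447) = 3505

3500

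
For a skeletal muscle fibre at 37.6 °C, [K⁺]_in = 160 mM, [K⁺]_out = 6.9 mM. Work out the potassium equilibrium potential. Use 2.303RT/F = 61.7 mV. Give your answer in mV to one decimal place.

E = (61.7/z) · log₁₀([K⁺]_out/[K⁺]_in) with z = +1.
= (61.7/1) · log₁₀(6.9/160) = 61.70 · log₁₀(0.04313)
= 61.70 · (-1.3653) = -84.24 mV

-84.2 mV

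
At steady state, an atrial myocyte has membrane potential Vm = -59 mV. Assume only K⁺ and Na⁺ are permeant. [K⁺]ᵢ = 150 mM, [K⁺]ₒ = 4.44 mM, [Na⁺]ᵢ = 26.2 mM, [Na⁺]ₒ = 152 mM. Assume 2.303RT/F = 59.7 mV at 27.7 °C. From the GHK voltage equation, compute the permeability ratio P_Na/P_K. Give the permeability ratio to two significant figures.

Let α = P_Na/P_K. GHK: Vm = 59.7·log₁₀[(Kₒ + α·Naₒ)/(Kᵢ + α·Naᵢ)].
10^(Vm/59.7) = 10^(-59.0/59.7) = 0.10274
So 0.10274·(Kᵢ + α·Naᵢ) = Kₒ + α·Naₒ → α = (0.10274·150.0 − 4.44) / (152.0 − 0.10274·26.2)
α = (15.41 − 4.44) / (152.0 − 2.692) = 10.97/149.3 = 0.07348

0.073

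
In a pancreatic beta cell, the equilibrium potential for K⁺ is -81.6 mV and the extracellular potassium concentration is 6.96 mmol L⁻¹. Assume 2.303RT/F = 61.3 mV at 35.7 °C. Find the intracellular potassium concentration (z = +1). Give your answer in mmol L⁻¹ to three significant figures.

Nernst: E = (61.3/1) · log₁₀([out]/[in]), so log₁₀([out]/[in]) = -81.6 × 1 / 61.3 = -1.3312.
[out]/[in] = 10^(-1.3312) = 0.04665.
[in] = 6.96 / 0.04665 = 149.2 mmol L⁻¹.

149 mmol L⁻¹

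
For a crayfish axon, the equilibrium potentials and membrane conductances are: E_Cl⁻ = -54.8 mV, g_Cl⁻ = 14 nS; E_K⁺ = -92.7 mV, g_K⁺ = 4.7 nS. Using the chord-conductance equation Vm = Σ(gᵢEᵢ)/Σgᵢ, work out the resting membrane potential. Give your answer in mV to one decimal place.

-64.3 mV

Σ gᵢEᵢ = 14·(-54.8) + 4.7·(-92.7) = -1202.89
Σ gᵢ = 14 + 4.7 = 18.7
Vm = -1202.89 / 18.7 = -64.33 mV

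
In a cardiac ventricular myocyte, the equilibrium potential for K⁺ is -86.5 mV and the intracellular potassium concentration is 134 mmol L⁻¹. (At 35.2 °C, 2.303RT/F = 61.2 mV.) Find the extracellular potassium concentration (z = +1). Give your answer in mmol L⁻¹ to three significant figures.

Nernst: E = (61.2/1) · log₁₀([out]/[in]), so log₁₀([out]/[in]) = -86.5 × 1 / 61.2 = -1.4134.
[out]/[in] = 10^(-1.4134) = 0.0386.
[out] = 0.0386 × 134 = 5.173 mmol L⁻¹.

5.17 mmol L⁻¹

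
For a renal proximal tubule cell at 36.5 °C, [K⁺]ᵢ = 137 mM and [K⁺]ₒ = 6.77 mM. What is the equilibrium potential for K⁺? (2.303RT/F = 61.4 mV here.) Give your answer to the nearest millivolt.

-80 mV

E = (61.4/z) · log₁₀([K⁺]_out/[K⁺]_in) with z = +1.
= (61.4/1) · log₁₀(6.77/137) = 61.40 · log₁₀(0.04942)
= 61.40 · (-1.3061) = -80.20 mV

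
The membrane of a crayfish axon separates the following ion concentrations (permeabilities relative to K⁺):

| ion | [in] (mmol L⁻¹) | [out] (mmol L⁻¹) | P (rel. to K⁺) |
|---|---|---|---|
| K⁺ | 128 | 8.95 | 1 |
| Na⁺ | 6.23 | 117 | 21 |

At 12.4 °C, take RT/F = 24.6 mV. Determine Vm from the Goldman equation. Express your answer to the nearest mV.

Vm = 24.6 · ln[(Σ P·[cation]ₒ + Σ P·[anion]ᵢ) / (Σ P·[cation]ᵢ + Σ P·[anion]ₒ)]
Numerator = 1×8.95 + 21×117 = 2466
Denominator = 1×128 + 21×6.23 = 258.8
Vm = 24.6 · ln(9.5273) = 24.6 × (2.2542) = 55.45 mV

55 mV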